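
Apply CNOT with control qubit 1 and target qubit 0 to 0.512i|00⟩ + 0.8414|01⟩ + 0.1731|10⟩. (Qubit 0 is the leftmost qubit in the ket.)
0.512i|00⟩ + 0.1731|10⟩ + 0.8414|11⟩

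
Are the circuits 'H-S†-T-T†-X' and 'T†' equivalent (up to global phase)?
No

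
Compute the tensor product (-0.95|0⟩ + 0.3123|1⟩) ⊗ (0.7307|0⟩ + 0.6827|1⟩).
-0.6942|00⟩ - 0.6486|01⟩ + 0.2282|10⟩ + 0.2132|11⟩

amp(|b₁b₂…⟩) = product of the factor amplitudes for bits b₁, b₂, …; only kets whose every factor amplitude is nonzero survive.
|00⟩: (-0.95)(0.7307) = -0.6942
|01⟩: (-0.95)(0.6827) = -0.6486
|10⟩: (0.3123)(0.7307) = 0.2282
|11⟩: (0.3123)(0.6827) = 0.2132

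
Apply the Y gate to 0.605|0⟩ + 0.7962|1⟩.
-0.7962i|0⟩ + 0.605i|1⟩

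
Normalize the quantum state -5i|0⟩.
-i|0⟩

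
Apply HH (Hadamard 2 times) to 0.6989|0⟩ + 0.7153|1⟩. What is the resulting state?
0.6989|0⟩ + 0.7153|1⟩

H² = I, so an even number of Hadamards cancels: H^2 = I and the state is unchanged.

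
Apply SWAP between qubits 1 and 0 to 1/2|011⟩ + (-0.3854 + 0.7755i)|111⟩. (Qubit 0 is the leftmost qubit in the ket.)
1/2|101⟩ + (-0.3854 + 0.7755i)|111⟩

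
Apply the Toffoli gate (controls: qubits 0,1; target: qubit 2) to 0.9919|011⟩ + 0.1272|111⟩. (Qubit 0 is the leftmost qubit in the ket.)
0.9919|011⟩ + 0.1272|110⟩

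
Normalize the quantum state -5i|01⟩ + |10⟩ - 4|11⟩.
-0.7715i|01⟩ + 0.1543|10⟩ - 0.6172|11⟩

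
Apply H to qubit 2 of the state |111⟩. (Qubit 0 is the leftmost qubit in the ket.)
1/√2|110⟩ - 1/√2|111⟩

H on qubit 2 mixes each pair of kets that differ only in qubit 2: amplitudes (a, b) of (|…0…⟩, |…1…⟩) become ((a + b)/√2, (a − b)/√2). Kets absent from the input have amplitude 0.
(|110⟩, |111⟩): (a, b) = (0, 1) → (1/√2, -1/√2)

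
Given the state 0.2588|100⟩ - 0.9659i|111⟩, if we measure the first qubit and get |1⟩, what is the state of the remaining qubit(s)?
0.2588|00⟩ - 0.9659i|11⟩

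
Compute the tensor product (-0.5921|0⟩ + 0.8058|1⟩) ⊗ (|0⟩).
-0.5921|00⟩ + 0.8058|10⟩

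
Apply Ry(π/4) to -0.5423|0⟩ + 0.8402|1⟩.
-0.8226|0⟩ + 0.5687|1⟩

Ry(π/4) = [[cos(θ/2), −sin(θ/2)], [sin(θ/2), cos(θ/2)]]; θ = π/4, cos(θ/2) ≈ 0.92388, sin(θ/2) ≈ 0.382683.
With a = amp(|0⟩) = -0.5423 and b = amp(|1⟩) = 0.8402:
new amp(|0⟩) = (0.92388)·a + (-0.382683)·b = -0.8226
new amp(|1⟩) = (0.382683)·a + (0.92388)·b = 0.5687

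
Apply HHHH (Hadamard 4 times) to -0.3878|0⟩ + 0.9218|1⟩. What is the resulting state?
-0.3878|0⟩ + 0.9218|1⟩

H² = I, so an even number of Hadamards cancels: H^4 = I and the state is unchanged.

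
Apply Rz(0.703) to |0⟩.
(0.9389 - 0.3443i)|0⟩

Rz(0.703) = [[e^(−iθ/2), 0], [0, e^(iθ/2)]] with e^(±iθ/2) = cos(θ/2) ± i·sin(θ/2); θ = 0.703, cos(θ/2) ≈ 0.938857, sin(θ/2) ≈ 0.344306.
With a = amp(|0⟩) = 1 and b = amp(|1⟩) = 0:
new amp(|0⟩) = (0.938857 - 0.344306i)·a = (0.9389 - 0.3443i)
new amp(|1⟩) = (0.938857 + 0.344306i)·b = 0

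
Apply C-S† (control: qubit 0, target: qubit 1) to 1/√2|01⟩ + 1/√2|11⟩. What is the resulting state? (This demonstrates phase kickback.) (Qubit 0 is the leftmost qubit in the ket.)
1/√2|01⟩ - (1/√2)i|11⟩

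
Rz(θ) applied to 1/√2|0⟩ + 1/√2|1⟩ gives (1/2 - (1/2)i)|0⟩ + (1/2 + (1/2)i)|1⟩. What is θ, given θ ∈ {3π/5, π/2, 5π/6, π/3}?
π/2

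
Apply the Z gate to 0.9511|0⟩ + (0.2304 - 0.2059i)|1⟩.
0.9511|0⟩ + (-0.2304 + 0.2059i)|1⟩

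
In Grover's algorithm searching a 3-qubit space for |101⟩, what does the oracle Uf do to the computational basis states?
Uf|x⟩ = -|x⟩ if x = 101, else |x⟩ (phase flip on target)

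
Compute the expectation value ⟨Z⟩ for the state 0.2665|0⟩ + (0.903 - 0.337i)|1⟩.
-0.858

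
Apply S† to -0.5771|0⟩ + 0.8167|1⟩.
-0.5771|0⟩ - 0.8167i|1⟩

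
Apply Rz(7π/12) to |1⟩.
(0.6088 + 0.7934i)|1⟩

Rz(7π/12) = [[e^(−iθ/2), 0], [0, e^(iθ/2)]] with e^(±iθ/2) = cos(θ/2) ± i·sin(θ/2); θ = 7π/12, cos(θ/2) ≈ 0.608761, sin(θ/2) ≈ 0.793353.
With a = amp(|0⟩) = 0 and b = amp(|1⟩) = 1:
new amp(|0⟩) = (0.608761 - 0.793353i)·a = 0
new amp(|1⟩) = (0.608761 + 0.793353i)·b = (0.6088 + 0.7934i)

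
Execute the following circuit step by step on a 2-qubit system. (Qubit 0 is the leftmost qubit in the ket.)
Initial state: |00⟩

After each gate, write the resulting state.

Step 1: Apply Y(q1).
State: i|01⟩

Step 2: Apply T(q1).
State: (-1/√2 + (1/√2)i)|01⟩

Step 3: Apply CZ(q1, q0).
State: (-1/√2 + (1/√2)i)|01⟩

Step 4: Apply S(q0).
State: (-1/√2 + (1/√2)i)|01⟩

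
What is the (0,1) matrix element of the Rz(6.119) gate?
0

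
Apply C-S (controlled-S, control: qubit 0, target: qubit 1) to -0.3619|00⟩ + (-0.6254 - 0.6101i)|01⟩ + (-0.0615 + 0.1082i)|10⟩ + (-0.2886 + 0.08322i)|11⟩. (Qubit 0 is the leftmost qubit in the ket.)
-0.3619|00⟩ + (-0.6254 - 0.6101i)|01⟩ + (-0.0615 + 0.1082i)|10⟩ + (-0.08322 - 0.2886i)|11⟩

C-S leaves the control-|0⟩ kets |00⟩, |01⟩ unchanged and applies S to qubit 1 on the control-|1⟩ pair (|10⟩, |11⟩).
S = [[1, 0], [0, i]].
With a = amp(|10⟩) = (-0.0615 + 0.1082i) and b = amp(|11⟩) = (-0.2886 + 0.08322i):
new amp(|10⟩) = (1)·a = (-0.0615 + 0.1082i)
new amp(|11⟩) = (i)·b = (-0.08322 - 0.2886i)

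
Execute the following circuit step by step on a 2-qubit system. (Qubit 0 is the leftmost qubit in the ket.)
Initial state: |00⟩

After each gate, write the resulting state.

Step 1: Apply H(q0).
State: 1/√2|00⟩ + 1/√2|10⟩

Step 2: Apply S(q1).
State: 1/√2|00⟩ + 1/√2|10⟩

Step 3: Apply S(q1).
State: 1/√2|00⟩ + 1/√2|10⟩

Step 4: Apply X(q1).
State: 1/√2|01⟩ + 1/√2|11⟩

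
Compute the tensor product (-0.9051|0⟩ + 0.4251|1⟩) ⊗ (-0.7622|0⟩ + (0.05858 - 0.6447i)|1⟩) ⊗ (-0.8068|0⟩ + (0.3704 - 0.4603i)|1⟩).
-0.5566|000⟩ + (0.2555 - 0.3175i)|001⟩ + (0.04278 - 0.4708i)|010⟩ + (0.249 + 0.2405i)|011⟩ + 0.2614|100⟩ + (-0.12 + 0.1491i)|101⟩ + (-0.02009 + 0.2211i)|110⟩ + (-0.1169 - 0.113i)|111⟩

amp(|b₁b₂…⟩) = product of the factor amplitudes for bits b₁, b₂, …; only kets whose every factor amplitude is nonzero survive.
|000⟩: (-0.9051)(-0.7622)(-0.8068) = -0.5566
|001⟩: (-0.9051)(-0.7622)(0.3704 - 0.4603i) = (0.2555 - 0.3175i)
|010⟩: (-0.9051)(0.05858 - 0.6447i)(-0.8068) = (0.04278 - 0.4708i)
|011⟩: (-0.9051)(0.05858 - 0.6447i)(0.3704 - 0.4603i) = (0.249 + 0.2405i)
|100⟩: (0.4251)(-0.7622)(-0.8068) = 0.2614
|101⟩: (0.4251)(-0.7622)(0.3704 - 0.4603i) = (-0.12 + 0.1491i)
|110⟩: (0.4251)(0.05858 - 0.6447i)(-0.8068) = (-0.02009 + 0.2211i)
|111⟩: (0.4251)(0.05858 - 0.6447i)(0.3704 - 0.4603i) = (-0.1169 - 0.113i)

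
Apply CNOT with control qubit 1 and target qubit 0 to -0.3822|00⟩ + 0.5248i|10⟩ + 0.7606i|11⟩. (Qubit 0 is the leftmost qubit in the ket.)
-0.3822|00⟩ + 0.7606i|01⟩ + 0.5248i|10⟩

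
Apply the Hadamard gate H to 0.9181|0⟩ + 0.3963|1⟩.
0.9294|0⟩ + 0.369|1⟩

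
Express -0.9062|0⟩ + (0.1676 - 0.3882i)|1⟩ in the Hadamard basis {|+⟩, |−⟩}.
(-0.5223 - 0.2745i)|+⟩ + (-0.7593 + 0.2745i)|−⟩

With |ψ⟩ = α|0⟩ + β|1⟩, the Hadamard-basis coefficients are ⟨+|ψ⟩ = (α + β)/√2 and ⟨−|ψ⟩ = (α − β)/√2.
Here α = -0.9062, β = (0.1676 - 0.3882i): (α + β)/√2 = (-0.5223 - 0.2745i), (α − β)/√2 = (-0.7593 + 0.2745i).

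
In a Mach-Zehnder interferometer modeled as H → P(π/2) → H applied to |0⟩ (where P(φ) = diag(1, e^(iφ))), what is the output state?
(1/2 + (1/2)i)|0⟩ + (1/2 - (1/2)i)|1⟩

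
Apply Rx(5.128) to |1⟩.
-0.546i|0⟩ - 0.8378|1⟩

Rx(5.128) = [[cos(θ/2), −i·sin(θ/2)], [−i·sin(θ/2), cos(θ/2)]]; θ = 5.128, cos(θ/2) ≈ -0.83778, sin(θ/2) ≈ 0.546009.
With a = amp(|0⟩) = 0 and b = amp(|1⟩) = 1:
new amp(|0⟩) = (-0.83778)·a + (-0.546009i)·b = -0.546i
new amp(|1⟩) = (-0.546009i)·a + (-0.83778)·b = -0.8378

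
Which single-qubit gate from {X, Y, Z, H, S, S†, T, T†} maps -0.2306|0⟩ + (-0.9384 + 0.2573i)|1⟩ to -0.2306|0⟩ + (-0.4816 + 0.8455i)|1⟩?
T†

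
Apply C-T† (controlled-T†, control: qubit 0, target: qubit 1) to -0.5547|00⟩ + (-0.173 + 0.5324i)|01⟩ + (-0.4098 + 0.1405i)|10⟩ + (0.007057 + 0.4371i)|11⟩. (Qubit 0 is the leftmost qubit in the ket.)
-0.5547|00⟩ + (-0.173 + 0.5324i)|01⟩ + (-0.4098 + 0.1405i)|10⟩ + (0.3141 + 0.3041i)|11⟩

C-T† leaves the control-|0⟩ kets |00⟩, |01⟩ unchanged and applies T† to qubit 1 on the control-|1⟩ pair (|10⟩, |11⟩).
T† = [[1, 0], [0, (1/√2 - (1/√2)i)]].
With a = amp(|10⟩) = (-0.4098 + 0.1405i) and b = amp(|11⟩) = (0.007057 + 0.4371i):
new amp(|10⟩) = (1)·a = (-0.4098 + 0.1405i)
new amp(|11⟩) = (1/√2 - (1/√2)i)·b = (0.3141 + 0.3041i)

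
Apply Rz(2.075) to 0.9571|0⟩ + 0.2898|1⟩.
(0.4866 - 0.8242i)|0⟩ + (0.1473 + 0.2496i)|1⟩

Rz(2.075) = [[e^(−iθ/2), 0], [0, e^(iθ/2)]] with e^(±iθ/2) = cos(θ/2) ± i·sin(θ/2); θ = 2.075, cos(θ/2) ≈ 0.508375, sin(θ/2) ≈ 0.861136.
With a = amp(|0⟩) = 0.9571 and b = amp(|1⟩) = 0.2898:
new amp(|0⟩) = (0.508375 - 0.861136i)·a = (0.4866 - 0.8242i)
new amp(|1⟩) = (0.508375 + 0.861136i)·b = (0.1473 + 0.2496i)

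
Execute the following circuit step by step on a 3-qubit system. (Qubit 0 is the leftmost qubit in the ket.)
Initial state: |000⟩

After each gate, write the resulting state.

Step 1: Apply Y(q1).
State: i|010⟩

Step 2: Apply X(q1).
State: i|000⟩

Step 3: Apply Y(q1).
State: -|010⟩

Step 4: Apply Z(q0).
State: -|010⟩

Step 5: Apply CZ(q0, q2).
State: -|010⟩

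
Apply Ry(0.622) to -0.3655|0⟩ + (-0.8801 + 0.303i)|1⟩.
(-0.07865 - 0.09272i)|0⟩ + (-0.9497 + 0.2885i)|1⟩

Ry(0.622) = [[cos(θ/2), −sin(θ/2)], [sin(θ/2), cos(θ/2)]]; θ = 0.622, cos(θ/2) ≈ 0.952028, sin(θ/2) ≈ 0.306011.
With a = amp(|0⟩) = -0.3655 and b = amp(|1⟩) = (-0.8801 + 0.303i):
new amp(|0⟩) = (0.952028)·a + (-0.306011)·b = (-0.07865 - 0.09272i)
new amp(|1⟩) = (0.306011)·a + (0.952028)·b = (-0.9497 + 0.2885i)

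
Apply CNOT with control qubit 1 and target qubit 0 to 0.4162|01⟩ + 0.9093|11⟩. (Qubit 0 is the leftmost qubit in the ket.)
0.9093|01⟩ + 0.4162|11⟩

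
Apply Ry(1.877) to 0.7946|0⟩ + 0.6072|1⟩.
-0.0202|0⟩ + 0.9998|1⟩

Ry(1.877) = [[cos(θ/2), −sin(θ/2)], [sin(θ/2), cos(θ/2)]]; θ = 1.877, cos(θ/2) ≈ 0.590999, sin(θ/2) ≈ 0.806673.
With a = amp(|0⟩) = 0.7946 and b = amp(|1⟩) = 0.6072:
new amp(|0⟩) = (0.590999)·a + (-0.806673)·b = -0.0202
new amp(|1⟩) = (0.806673)·a + (0.590999)·b = 0.9998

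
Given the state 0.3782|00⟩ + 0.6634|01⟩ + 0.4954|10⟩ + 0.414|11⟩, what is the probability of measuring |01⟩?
0.4401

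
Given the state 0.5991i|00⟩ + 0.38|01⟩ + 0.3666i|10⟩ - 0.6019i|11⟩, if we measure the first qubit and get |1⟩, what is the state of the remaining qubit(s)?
0.5202i|0⟩ - 0.8541i|1⟩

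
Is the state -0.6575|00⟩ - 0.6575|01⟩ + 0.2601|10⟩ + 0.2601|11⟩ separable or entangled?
Separable

Writing the state as a|00⟩ + b|01⟩ + c|10⟩ + d|11⟩, it is a product state iff ad − bc = 0.
Here (a, b, c, d) = (-0.6575, -0.6575, 0.2601, 0.2601): ad − bc = (-0.6575)(0.2601) − (-0.6575)(0.2601) = 0, so the state is separable.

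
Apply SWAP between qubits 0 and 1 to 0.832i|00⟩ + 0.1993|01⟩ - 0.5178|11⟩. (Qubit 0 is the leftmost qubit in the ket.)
0.832i|00⟩ + 0.1993|10⟩ - 0.5178|11⟩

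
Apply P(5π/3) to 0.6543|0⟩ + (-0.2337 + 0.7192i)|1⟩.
0.6543|0⟩ + (0.506 + 0.562i)|1⟩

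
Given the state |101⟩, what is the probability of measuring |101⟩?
1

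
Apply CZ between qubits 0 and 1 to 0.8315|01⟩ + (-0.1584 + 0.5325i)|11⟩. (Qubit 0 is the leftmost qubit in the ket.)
0.8315|01⟩ + (0.1584 - 0.5325i)|11⟩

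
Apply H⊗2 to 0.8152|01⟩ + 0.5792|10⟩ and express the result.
0.6972|00⟩ - 0.118|01⟩ + 0.118|10⟩ - 0.6972|11⟩

H⊗2 gives amp(|y⟩) = (1/2) Σ_x (−1)^(x·y) amp(|x⟩), where x·y is the number of positions in which both x and y have a 1.
|00⟩: (0.8152 + 0.5792)/2 = 0.6972
|01⟩: (-0.8152 + 0.5792)/2 = -0.118
|10⟩: (0.8152 - 0.5792)/2 = 0.118
|11⟩: (-0.8152 - 0.5792)/2 = -0.6972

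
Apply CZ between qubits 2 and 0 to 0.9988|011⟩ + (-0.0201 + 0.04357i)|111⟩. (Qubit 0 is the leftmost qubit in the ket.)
0.9988|011⟩ + (0.0201 - 0.04357i)|111⟩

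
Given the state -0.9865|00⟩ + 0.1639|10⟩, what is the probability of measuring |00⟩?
0.9732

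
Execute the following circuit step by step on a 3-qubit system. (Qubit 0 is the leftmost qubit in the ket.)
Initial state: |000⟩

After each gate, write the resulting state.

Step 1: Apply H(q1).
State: 1/√2|000⟩ + 1/√2|010⟩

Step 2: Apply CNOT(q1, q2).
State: 1/√2|000⟩ + 1/√2|011⟩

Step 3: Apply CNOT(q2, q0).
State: 1/√2|000⟩ + 1/√2|111⟩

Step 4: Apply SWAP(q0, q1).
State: 1/√2|000⟩ + 1/√2|111⟩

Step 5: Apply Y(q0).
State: -(1/√2)i|011⟩ + (1/√2)i|100⟩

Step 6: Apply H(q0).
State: (1/2)i|000⟩ - (1/2)i|011⟩ - (1/2)i|100⟩ - (1/2)i|111⟩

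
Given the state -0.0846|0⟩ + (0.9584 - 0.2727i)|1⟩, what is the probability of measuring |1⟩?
0.9929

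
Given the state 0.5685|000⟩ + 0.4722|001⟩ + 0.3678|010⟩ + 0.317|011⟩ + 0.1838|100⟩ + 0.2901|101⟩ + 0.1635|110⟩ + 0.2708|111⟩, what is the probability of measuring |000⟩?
0.3232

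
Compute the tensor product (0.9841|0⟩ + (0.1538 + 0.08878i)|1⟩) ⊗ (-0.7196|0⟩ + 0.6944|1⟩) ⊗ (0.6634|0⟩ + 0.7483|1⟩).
-0.4698|000⟩ - 0.5299|001⟩ + 0.4533|010⟩ + 0.5114|011⟩ + (-0.07342 - 0.04238i)|100⟩ + (-0.08282 - 0.04781i)|101⟩ + (0.07085 + 0.0409i)|110⟩ + (0.07992 + 0.04613i)|111⟩

amp(|b₁b₂…⟩) = product of the factor amplitudes for bits b₁, b₂, …; only kets whose every factor amplitude is nonzero survive.
|000⟩: (0.9841)(-0.7196)(0.6634) = -0.4698
|001⟩: (0.9841)(-0.7196)(0.7483) = -0.5299
|010⟩: (0.9841)(0.6944)(0.6634) = 0.4533
|011⟩: (0.9841)(0.6944)(0.7483) = 0.5114
|100⟩: (0.1538 + 0.08878i)(-0.7196)(0.6634) = (-0.07342 - 0.04238i)
|101⟩: (0.1538 + 0.08878i)(-0.7196)(0.7483) = (-0.08282 - 0.04781i)
|110⟩: (0.1538 + 0.08878i)(0.6944)(0.6634) = (0.07085 + 0.0409i)
|111⟩: (0.1538 + 0.08878i)(0.6944)(0.7483) = (0.07992 + 0.04613i)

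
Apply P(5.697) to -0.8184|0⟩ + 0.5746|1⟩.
-0.8184|0⟩ + (0.4787 - 0.3179i)|1⟩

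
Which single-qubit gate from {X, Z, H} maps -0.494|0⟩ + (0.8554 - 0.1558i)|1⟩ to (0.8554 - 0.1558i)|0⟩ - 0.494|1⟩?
X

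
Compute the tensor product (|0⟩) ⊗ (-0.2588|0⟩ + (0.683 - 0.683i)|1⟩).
-0.2588|00⟩ + (0.683 - 0.683i)|01⟩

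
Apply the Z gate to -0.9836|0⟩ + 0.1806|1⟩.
-0.9836|0⟩ - 0.1806|1⟩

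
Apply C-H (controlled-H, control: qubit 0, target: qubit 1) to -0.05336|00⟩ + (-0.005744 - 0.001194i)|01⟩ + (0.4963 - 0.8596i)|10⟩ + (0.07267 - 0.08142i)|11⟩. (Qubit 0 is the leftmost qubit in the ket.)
-0.05336|00⟩ + (-0.005744 - 0.001194i)|01⟩ + (0.4023 - 0.6654i)|10⟩ + (0.2996 - 0.5503i)|11⟩

C-H leaves the control-|0⟩ kets |00⟩, |01⟩ unchanged and applies H to qubit 1 on the control-|1⟩ pair (|10⟩, |11⟩).
H = [[1/√2, 1/√2], [1/√2, -1/√2]].
With a = amp(|10⟩) = (0.4963 - 0.8596i) and b = amp(|11⟩) = (0.07267 - 0.08142i):
new amp(|10⟩) = (1/√2)·a + (1/√2)·b = (0.4023 - 0.6654i)
new amp(|11⟩) = (1/√2)·a + (-1/√2)·b = (0.2996 - 0.5503i)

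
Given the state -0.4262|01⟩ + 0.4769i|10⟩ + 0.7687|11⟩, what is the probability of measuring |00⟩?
0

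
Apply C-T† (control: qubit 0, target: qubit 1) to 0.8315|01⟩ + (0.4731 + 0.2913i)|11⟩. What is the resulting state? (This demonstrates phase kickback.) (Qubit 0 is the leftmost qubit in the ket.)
0.8315|01⟩ + (0.5405 - 0.1286i)|11⟩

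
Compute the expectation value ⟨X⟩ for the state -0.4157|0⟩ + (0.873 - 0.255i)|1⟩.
-0.7258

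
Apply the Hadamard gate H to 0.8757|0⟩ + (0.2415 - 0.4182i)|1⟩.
(0.79 - 0.2957i)|0⟩ + (0.4484 + 0.2957i)|1⟩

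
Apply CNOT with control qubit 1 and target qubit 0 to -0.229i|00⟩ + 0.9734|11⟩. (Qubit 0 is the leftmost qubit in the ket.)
-0.229i|00⟩ + 0.9734|01⟩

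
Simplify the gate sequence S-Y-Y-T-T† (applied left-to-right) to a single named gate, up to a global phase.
S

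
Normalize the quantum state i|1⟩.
i|1⟩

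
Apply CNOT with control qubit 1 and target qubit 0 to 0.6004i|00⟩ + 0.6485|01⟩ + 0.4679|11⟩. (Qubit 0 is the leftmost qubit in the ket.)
0.6004i|00⟩ + 0.4679|01⟩ + 0.6485|11⟩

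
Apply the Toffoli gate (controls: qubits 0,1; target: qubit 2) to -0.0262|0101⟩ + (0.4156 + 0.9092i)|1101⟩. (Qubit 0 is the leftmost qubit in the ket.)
-0.0262|0101⟩ + (0.4156 + 0.9092i)|1111⟩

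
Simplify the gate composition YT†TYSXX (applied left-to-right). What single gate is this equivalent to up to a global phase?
S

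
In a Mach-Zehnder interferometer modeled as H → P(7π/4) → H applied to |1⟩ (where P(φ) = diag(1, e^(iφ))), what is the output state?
(0.1464 + (1/√8)i)|0⟩ + (0.8536 - (1/√8)i)|1⟩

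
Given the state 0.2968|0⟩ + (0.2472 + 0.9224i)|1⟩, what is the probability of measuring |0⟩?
0.08809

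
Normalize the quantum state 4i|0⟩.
i|0⟩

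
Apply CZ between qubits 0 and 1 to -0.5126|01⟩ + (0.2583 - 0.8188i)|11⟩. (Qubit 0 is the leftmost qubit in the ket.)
-0.5126|01⟩ + (-0.2583 + 0.8188i)|11⟩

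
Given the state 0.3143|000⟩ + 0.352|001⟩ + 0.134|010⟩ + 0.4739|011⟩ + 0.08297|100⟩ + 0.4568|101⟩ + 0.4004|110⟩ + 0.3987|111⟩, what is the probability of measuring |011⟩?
0.2246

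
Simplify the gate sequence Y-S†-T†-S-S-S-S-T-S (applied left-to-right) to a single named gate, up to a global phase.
Y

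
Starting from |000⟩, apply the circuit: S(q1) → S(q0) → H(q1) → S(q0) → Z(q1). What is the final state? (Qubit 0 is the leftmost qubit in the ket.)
1/√2|000⟩ - 1/√2|010⟩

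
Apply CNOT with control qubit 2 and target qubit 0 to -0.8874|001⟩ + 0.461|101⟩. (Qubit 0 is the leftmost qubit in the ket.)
0.461|001⟩ - 0.8874|101⟩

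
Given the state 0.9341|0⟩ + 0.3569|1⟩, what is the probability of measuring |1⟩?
0.1274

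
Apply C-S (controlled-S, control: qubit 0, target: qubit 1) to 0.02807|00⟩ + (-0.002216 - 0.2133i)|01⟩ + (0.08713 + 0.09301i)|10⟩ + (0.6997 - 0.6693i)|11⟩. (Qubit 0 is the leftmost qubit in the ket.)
0.02807|00⟩ + (-0.002216 - 0.2133i)|01⟩ + (0.08713 + 0.09301i)|10⟩ + (0.6693 + 0.6997i)|11⟩

C-S leaves the control-|0⟩ kets |00⟩, |01⟩ unchanged and applies S to qubit 1 on the control-|1⟩ pair (|10⟩, |11⟩).
S = [[1, 0], [0, i]].
With a = amp(|10⟩) = (0.08713 + 0.09301i) and b = amp(|11⟩) = (0.6997 - 0.6693i):
new amp(|10⟩) = (1)·a = (0.08713 + 0.09301i)
new amp(|11⟩) = (i)·b = (0.6693 + 0.6997i)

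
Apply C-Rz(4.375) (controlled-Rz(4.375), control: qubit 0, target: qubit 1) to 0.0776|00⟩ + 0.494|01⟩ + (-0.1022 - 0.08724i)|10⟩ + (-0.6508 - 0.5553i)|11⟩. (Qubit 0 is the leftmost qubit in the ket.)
0.0776|00⟩ + 0.494|01⟩ + (-0.01206 + 0.1338i)|10⟩ + (0.8294 - 0.2098i)|11⟩

C-Rz(4.375) leaves the control-|0⟩ kets |00⟩, |01⟩ unchanged and applies Rz(4.375) to qubit 1 on the control-|1⟩ pair (|10⟩, |11⟩).
Rz(4.375) = [[e^(−iθ/2), 0], [0, e^(iθ/2)]] with e^(±iθ/2) = cos(θ/2) ± i·sin(θ/2); θ = 4.375, cos(θ/2) ≈ -0.578349, sin(θ/2) ≈ 0.815789.
With a = amp(|10⟩) = (-0.1022 - 0.08724i) and b = amp(|11⟩) = (-0.6508 - 0.5553i):
new amp(|10⟩) = (-0.578349 - 0.815789i)·a = (-0.01206 + 0.1338i)
new amp(|11⟩) = (-0.578349 + 0.815789i)·b = (0.8294 - 0.2098i)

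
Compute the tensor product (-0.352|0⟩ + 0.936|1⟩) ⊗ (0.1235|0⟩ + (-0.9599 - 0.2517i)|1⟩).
-0.04347|00⟩ + (0.3379 + 0.0886i)|01⟩ + 0.1156|10⟩ + (-0.8985 - 0.2356i)|11⟩

amp(|b₁b₂…⟩) = product of the factor amplitudes for bits b₁, b₂, …; only kets whose every factor amplitude is nonzero survive.
|00⟩: (-0.352)(0.1235) = -0.04347
|01⟩: (-0.352)(-0.9599 - 0.2517i) = (0.3379 + 0.0886i)
|10⟩: (0.936)(0.1235) = 0.1156
|11⟩: (0.936)(-0.9599 - 0.2517i) = (-0.8985 - 0.2356i)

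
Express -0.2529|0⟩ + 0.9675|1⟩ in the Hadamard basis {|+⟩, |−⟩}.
0.5053|+⟩ - 0.863|−⟩

With |ψ⟩ = α|0⟩ + β|1⟩, the Hadamard-basis coefficients are ⟨+|ψ⟩ = (α + β)/√2 and ⟨−|ψ⟩ = (α − β)/√2.
Here α = -0.2529, β = 0.9675: (α + β)/√2 = 0.5053, (α − β)/√2 = -0.863.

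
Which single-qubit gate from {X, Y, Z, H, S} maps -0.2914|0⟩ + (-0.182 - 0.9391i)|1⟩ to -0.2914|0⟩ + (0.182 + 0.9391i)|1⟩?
Z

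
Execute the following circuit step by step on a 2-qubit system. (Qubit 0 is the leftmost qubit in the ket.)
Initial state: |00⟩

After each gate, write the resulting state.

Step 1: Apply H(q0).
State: 1/√2|00⟩ + 1/√2|10⟩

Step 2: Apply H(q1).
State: 1/2|00⟩ + 1/2|01⟩ + 1/2|10⟩ + 1/2|11⟩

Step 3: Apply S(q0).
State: 1/2|00⟩ + 1/2|01⟩ + (1/2)i|10⟩ + (1/2)i|11⟩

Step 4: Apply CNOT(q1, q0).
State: 1/2|00⟩ + (1/2)i|01⟩ + (1/2)i|10⟩ + 1/2|11⟩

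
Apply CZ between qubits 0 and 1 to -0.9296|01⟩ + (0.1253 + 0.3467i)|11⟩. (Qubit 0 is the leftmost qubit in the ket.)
-0.9296|01⟩ + (-0.1253 - 0.3467i)|11⟩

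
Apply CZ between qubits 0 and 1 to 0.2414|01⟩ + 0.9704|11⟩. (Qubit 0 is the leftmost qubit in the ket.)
0.2414|01⟩ - 0.9704|11⟩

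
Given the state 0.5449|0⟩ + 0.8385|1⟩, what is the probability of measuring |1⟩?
0.7031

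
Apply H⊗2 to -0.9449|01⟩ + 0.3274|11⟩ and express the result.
-0.3088|00⟩ + 0.3088|01⟩ - 0.6362|10⟩ + 0.6362|11⟩

H⊗2 gives amp(|y⟩) = (1/2) Σ_x (−1)^(x·y) amp(|x⟩), where x·y is the number of positions in which both x and y have a 1.
|00⟩: (-0.9449 + 0.3274)/2 = -0.3088
|01⟩: (0.9449 - 0.3274)/2 = 0.3088
|10⟩: (-0.9449 - 0.3274)/2 = -0.6362
|11⟩: (0.9449 + 0.3274)/2 = 0.6362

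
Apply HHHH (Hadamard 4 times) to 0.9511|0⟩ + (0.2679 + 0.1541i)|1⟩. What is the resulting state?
0.9511|0⟩ + (0.2679 + 0.1541i)|1⟩

H² = I, so an even number of Hadamards cancels: H^4 = I and the state is unchanged.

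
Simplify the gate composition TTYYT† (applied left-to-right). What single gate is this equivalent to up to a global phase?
T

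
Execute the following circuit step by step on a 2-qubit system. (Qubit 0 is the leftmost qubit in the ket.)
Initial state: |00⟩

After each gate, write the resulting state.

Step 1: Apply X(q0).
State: |10⟩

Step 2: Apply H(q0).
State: 1/√2|00⟩ - 1/√2|10⟩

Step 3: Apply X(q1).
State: 1/√2|01⟩ - 1/√2|11⟩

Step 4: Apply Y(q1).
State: -(1/√2)i|00⟩ + (1/√2)i|10⟩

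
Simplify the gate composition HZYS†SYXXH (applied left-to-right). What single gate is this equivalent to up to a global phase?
X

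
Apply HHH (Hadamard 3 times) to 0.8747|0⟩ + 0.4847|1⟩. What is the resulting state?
0.9612|0⟩ + 0.2758|1⟩

H² = I, so H^3 = H: a single Hadamard. With (a, b) = (0.8747, 0.4847), H gives ((a + b)/√2, (a − b)/√2) = (0.9612, 0.2758).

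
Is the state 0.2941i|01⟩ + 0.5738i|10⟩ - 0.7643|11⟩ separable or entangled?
Entangled

Writing the state as a|00⟩ + b|01⟩ + c|10⟩ + d|11⟩, it is a product state iff ad − bc = 0.
Here (a, b, c, d) = (0, 0.2941i, 0.5738i, -0.7643): ad − bc = (0)(-0.7643) − (0.2941i)(0.5738i) = 0.1688 ≠ 0, so the state is entangled.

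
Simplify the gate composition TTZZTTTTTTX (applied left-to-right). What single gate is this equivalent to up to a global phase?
X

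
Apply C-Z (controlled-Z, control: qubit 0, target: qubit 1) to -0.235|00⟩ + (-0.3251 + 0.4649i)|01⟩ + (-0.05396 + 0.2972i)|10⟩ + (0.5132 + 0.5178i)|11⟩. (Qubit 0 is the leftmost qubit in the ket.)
-0.235|00⟩ + (-0.3251 + 0.4649i)|01⟩ + (-0.05396 + 0.2972i)|10⟩ + (-0.5132 - 0.5178i)|11⟩

C-Z leaves the control-|0⟩ kets |00⟩, |01⟩ unchanged and applies Z to qubit 1 on the control-|1⟩ pair (|10⟩, |11⟩).
Z = [[1, 0], [0, -1]].
With a = amp(|10⟩) = (-0.05396 + 0.2972i) and b = amp(|11⟩) = (0.5132 + 0.5178i):
new amp(|10⟩) = (1)·a = (-0.05396 + 0.2972i)
new amp(|11⟩) = (-1)·b = (-0.5132 - 0.5178i)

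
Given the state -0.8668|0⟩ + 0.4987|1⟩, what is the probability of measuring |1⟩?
0.2487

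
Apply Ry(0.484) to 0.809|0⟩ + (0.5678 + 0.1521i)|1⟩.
(0.6494 - 0.03645i)|0⟩ + (0.7451 + 0.1477i)|1⟩

Ry(0.484) = [[cos(θ/2), −sin(θ/2)], [sin(θ/2), cos(θ/2)]]; θ = 0.484, cos(θ/2) ≈ 0.970861, sin(θ/2) ≈ 0.239645.
With a = amp(|0⟩) = 0.809 and b = amp(|1⟩) = (0.5678 + 0.1521i):
new amp(|0⟩) = (0.970861)·a + (-0.239645)·b = (0.6494 - 0.03645i)
new amp(|1⟩) = (0.239645)·a + (0.970861)·b = (0.7451 + 0.1477i)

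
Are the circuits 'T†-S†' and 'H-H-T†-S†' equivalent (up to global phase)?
Yes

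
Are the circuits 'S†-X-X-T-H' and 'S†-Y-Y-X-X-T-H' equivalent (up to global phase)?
Yes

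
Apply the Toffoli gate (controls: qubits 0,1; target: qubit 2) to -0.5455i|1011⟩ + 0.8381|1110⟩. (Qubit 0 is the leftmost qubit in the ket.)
-0.5455i|1011⟩ + 0.8381|1100⟩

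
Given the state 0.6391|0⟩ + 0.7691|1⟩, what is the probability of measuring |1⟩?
0.5915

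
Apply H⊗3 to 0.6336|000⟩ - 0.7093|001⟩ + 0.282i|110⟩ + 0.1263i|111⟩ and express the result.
(-0.02676 + 0.1444i)|000⟩ + (0.4748 + 0.05505i)|001⟩ + (-0.02676 - 0.1444i)|010⟩ + (0.4748 - 0.05505i)|011⟩ + (-0.02676 - 0.1444i)|100⟩ + (0.4748 - 0.05505i)|101⟩ + (-0.02676 + 0.1444i)|110⟩ + (0.4748 + 0.05505i)|111⟩

H⊗3 gives amp(|y⟩) = (1/2√2) Σ_x (−1)^(x·y) amp(|x⟩), where x·y is the number of positions in which both x and y have a 1.
|000⟩: (0.6336 - 0.7093 + 0.282i + 0.1263i)/(2√2) = (-0.02676 + 0.1444i)
|001⟩: (0.6336 + 0.7093 + 0.282i - 0.1263i)/(2√2) = (0.4748 + 0.05505i)
|010⟩: (0.6336 - 0.7093 - 0.282i - 0.1263i)/(2√2) = (-0.02676 - 0.1444i)
|011⟩: (0.6336 + 0.7093 - 0.282i + 0.1263i)/(2√2) = (0.4748 - 0.05505i)
|100⟩: (0.6336 - 0.7093 - 0.282i - 0.1263i)/(2√2) = (-0.02676 - 0.1444i)
|101⟩: (0.6336 + 0.7093 - 0.282i + 0.1263i)/(2√2) = (0.4748 - 0.05505i)
|110⟩: (0.6336 - 0.7093 + 0.282i + 0.1263i)/(2√2) = (-0.02676 + 0.1444i)
|111⟩: (0.6336 + 0.7093 + 0.282i - 0.1263i)/(2√2) = (0.4748 + 0.05505i)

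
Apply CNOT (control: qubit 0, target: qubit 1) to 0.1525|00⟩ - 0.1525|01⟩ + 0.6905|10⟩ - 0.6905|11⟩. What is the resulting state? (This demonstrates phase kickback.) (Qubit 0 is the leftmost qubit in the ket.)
0.1525|00⟩ - 0.1525|01⟩ - 0.6905|10⟩ + 0.6905|11⟩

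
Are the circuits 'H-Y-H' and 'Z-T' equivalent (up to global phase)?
No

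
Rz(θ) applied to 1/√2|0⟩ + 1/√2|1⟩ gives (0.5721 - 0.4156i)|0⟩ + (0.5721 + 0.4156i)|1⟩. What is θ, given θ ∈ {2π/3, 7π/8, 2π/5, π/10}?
2π/5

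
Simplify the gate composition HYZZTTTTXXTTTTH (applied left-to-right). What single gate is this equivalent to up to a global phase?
Y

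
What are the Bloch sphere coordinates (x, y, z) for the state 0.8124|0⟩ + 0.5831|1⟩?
(0.9474, 0, 0.32)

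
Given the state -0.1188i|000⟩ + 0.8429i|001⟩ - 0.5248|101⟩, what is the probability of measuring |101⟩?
0.2754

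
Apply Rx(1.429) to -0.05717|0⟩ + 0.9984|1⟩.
(-0.04319 - 0.6542i)|0⟩ + (0.7542 + 0.03746i)|1⟩

Rx(1.429) = [[cos(θ/2), −i·sin(θ/2)], [−i·sin(θ/2), cos(θ/2)]]; θ = 1.429, cos(θ/2) ≈ 0.755421, sin(θ/2) ≈ 0.65524.
With a = amp(|0⟩) = -0.05717 and b = amp(|1⟩) = 0.9984:
new amp(|0⟩) = (0.755421)·a + (-0.65524i)·b = (-0.04319 - 0.6542i)
new amp(|1⟩) = (-0.65524i)·a + (0.755421)·b = (0.7542 + 0.03746i)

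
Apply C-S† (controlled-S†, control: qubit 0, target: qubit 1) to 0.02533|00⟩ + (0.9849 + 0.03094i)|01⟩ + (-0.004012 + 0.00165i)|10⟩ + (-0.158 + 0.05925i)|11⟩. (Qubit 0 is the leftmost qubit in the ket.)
0.02533|00⟩ + (0.9849 + 0.03094i)|01⟩ + (-0.004012 + 0.00165i)|10⟩ + (0.05925 + 0.158i)|11⟩

C-S† leaves the control-|0⟩ kets |00⟩, |01⟩ unchanged and applies S† to qubit 1 on the control-|1⟩ pair (|10⟩, |11⟩).
S† = [[1, 0], [0, -i]].
With a = amp(|10⟩) = (-0.004012 + 0.00165i) and b = amp(|11⟩) = (-0.158 + 0.05925i):
new amp(|10⟩) = (1)·a = (-0.004012 + 0.00165i)
new amp(|11⟩) = (-i)·b = (0.05925 + 0.158i)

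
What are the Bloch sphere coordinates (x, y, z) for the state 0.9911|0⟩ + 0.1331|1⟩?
(0.2638, 0, 0.9646)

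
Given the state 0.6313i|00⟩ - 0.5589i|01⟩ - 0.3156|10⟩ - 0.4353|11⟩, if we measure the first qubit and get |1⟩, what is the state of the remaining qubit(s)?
-0.587|0⟩ - 0.8096|1⟩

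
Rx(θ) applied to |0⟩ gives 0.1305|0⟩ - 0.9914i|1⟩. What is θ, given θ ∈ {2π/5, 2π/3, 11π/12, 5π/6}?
11π/12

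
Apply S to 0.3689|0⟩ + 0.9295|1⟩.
0.3689|0⟩ + 0.9295i|1⟩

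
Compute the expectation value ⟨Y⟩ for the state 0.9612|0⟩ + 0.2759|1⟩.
0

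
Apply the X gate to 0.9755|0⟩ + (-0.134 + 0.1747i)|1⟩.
(-0.134 + 0.1747i)|0⟩ + 0.9755|1⟩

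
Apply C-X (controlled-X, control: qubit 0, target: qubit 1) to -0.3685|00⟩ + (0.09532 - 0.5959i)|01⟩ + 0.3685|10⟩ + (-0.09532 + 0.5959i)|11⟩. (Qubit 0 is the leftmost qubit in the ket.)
-0.3685|00⟩ + (0.09532 - 0.5959i)|01⟩ + (-0.09532 + 0.5959i)|10⟩ + 0.3685|11⟩

C-X leaves the control-|0⟩ kets |00⟩, |01⟩ unchanged and applies X to qubit 1 on the control-|1⟩ pair (|10⟩, |11⟩).
X = [[0, 1], [1, 0]].
With a = amp(|10⟩) = 0.3685 and b = amp(|11⟩) = (-0.09532 + 0.5959i):
new amp(|10⟩) = (1)·b = (-0.09532 + 0.5959i)
new amp(|11⟩) = (1)·a = 0.3685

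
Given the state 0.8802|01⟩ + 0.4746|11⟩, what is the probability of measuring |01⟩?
0.7748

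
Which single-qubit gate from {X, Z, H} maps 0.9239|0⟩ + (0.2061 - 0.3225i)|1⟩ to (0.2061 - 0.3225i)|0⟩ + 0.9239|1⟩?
X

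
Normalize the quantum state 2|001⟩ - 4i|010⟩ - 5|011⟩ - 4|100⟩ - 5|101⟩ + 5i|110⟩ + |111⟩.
0.189|001⟩ - (1/√7)i|010⟩ - 0.4725|011⟩ - 1/√7|100⟩ - 0.4725|101⟩ + 0.4725i|110⟩ + 0.09449|111⟩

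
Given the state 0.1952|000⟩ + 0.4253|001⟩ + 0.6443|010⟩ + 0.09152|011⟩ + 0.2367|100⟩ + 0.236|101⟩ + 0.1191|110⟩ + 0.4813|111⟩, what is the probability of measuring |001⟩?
0.1809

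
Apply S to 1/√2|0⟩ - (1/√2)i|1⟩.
1/√2|0⟩ + 1/√2|1⟩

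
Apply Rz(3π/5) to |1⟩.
(0.5878 + 0.809i)|1⟩

Rz(3π/5) = [[e^(−iθ/2), 0], [0, e^(iθ/2)]] with e^(±iθ/2) = cos(θ/2) ± i·sin(θ/2); θ = 3π/5, cos(θ/2) ≈ 0.587785, sin(θ/2) ≈ 0.809017.
With a = amp(|0⟩) = 0 and b = amp(|1⟩) = 1:
new amp(|0⟩) = (0.587785 - 0.809017i)·a = 0
new amp(|1⟩) = (0.587785 + 0.809017i)·b = (0.5878 + 0.809i)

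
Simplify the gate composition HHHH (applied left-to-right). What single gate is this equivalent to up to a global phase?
I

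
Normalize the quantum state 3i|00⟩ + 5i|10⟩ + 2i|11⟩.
0.4867i|00⟩ + 0.8111i|10⟩ + 0.3244i|11⟩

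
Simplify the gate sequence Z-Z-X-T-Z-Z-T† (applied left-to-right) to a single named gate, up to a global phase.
X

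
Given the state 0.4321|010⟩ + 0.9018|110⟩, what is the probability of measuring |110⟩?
0.8132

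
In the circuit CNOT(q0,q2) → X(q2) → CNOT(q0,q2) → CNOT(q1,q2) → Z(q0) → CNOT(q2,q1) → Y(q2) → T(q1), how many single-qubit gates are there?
4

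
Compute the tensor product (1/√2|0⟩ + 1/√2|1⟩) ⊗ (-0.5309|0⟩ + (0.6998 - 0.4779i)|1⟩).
-0.3754|00⟩ + (0.4948 - 0.3379i)|01⟩ - 0.3754|10⟩ + (0.4948 - 0.3379i)|11⟩

amp(|b₁b₂…⟩) = product of the factor amplitudes for bits b₁, b₂, …; only kets whose every factor amplitude is nonzero survive.
|00⟩: (1/√2)(-0.5309) = -0.3754
|01⟩: (1/√2)(0.6998 - 0.4779i) = (0.4948 - 0.3379i)
|10⟩: (1/√2)(-0.5309) = -0.3754
|11⟩: (1/√2)(0.6998 - 0.4779i) = (0.4948 - 0.3379i)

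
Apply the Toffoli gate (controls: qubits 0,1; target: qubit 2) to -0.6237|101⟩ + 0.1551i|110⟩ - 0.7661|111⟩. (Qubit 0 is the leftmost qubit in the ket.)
-0.6237|101⟩ - 0.7661|110⟩ + 0.1551i|111⟩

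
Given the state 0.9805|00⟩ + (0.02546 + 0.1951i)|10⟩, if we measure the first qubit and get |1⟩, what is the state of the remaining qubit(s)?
(0.1294 + 0.9916i)|0⟩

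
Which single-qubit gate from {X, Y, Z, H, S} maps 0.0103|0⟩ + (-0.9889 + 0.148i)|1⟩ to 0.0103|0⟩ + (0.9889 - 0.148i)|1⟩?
Z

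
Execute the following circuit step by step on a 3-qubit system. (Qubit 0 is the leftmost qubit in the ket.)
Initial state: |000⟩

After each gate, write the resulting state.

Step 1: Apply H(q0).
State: 1/√2|000⟩ + 1/√2|100⟩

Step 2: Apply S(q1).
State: 1/√2|000⟩ + 1/√2|100⟩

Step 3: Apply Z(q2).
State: 1/√2|000⟩ + 1/√2|100⟩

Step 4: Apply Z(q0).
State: 1/√2|000⟩ - 1/√2|100⟩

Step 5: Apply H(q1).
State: 1/2|000⟩ + 1/2|010⟩ - 1/2|100⟩ - 1/2|110⟩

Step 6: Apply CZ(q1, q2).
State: 1/2|000⟩ + 1/2|010⟩ - 1/2|100⟩ - 1/2|110⟩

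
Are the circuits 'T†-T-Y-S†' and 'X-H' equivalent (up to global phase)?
No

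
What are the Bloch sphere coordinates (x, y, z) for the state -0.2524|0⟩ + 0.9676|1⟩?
(-0.4884, 0, -0.8725)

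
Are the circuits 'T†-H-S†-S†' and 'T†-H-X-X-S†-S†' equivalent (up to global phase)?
Yes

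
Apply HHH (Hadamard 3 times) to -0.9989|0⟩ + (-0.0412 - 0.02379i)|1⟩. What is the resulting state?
(-0.7355 - 0.01682i)|0⟩ + (-0.6772 + 0.01682i)|1⟩

H² = I, so H^3 = H: a single Hadamard. With (a, b) = (-0.9989, (-0.0412 - 0.02379i)), H gives ((a + b)/√2, (a − b)/√2) = ((-0.7355 - 0.01682i), (-0.6772 + 0.01682i)).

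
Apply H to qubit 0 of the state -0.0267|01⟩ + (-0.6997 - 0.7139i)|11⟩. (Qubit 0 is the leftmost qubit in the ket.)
(-0.5136 - 0.5048i)|01⟩ + (0.4759 + 0.5048i)|11⟩

H on qubit 0 mixes each pair of kets that differ only in qubit 0: amplitudes (a, b) of (|…0…⟩, |…1…⟩) become ((a + b)/√2, (a − b)/√2). Kets absent from the input have amplitude 0.
(|01⟩, |11⟩): (a, b) = (-0.0267, (-0.6997 - 0.7139i)) → ((-0.5136 - 0.5048i), (0.4759 + 0.5048i))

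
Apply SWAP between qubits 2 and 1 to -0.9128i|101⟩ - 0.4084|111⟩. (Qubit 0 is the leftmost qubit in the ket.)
-0.9128i|110⟩ - 0.4084|111⟩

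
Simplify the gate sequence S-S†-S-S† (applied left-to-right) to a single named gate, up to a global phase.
I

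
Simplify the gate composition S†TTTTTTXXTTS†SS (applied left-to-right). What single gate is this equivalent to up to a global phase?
I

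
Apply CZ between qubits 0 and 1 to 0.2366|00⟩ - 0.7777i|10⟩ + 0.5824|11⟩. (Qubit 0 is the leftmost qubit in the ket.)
0.2366|00⟩ - 0.7777i|10⟩ - 0.5824|11⟩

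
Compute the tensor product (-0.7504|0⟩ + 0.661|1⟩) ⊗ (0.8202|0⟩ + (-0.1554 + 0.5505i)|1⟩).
-0.6155|00⟩ + (0.1166 - 0.4131i)|01⟩ + 0.5422|10⟩ + (-0.1027 + 0.3639i)|11⟩

amp(|b₁b₂…⟩) = product of the factor amplitudes for bits b₁, b₂, …; only kets whose every factor amplitude is nonzero survive.
|00⟩: (-0.7504)(0.8202) = -0.6155
|01⟩: (-0.7504)(-0.1554 + 0.5505i) = (0.1166 - 0.4131i)
|10⟩: (0.661)(0.8202) = 0.5422
|11⟩: (0.661)(-0.1554 + 0.5505i) = (-0.1027 + 0.3639i)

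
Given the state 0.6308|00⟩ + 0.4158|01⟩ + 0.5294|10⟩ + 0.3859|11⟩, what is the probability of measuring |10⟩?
0.2803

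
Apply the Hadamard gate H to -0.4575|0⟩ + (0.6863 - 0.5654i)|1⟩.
(0.1618 - 0.3998i)|0⟩ + (-0.8088 + 0.3998i)|1⟩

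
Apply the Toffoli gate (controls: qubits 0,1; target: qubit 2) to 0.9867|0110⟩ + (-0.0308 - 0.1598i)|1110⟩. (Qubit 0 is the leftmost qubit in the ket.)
0.9867|0110⟩ + (-0.0308 - 0.1598i)|1100⟩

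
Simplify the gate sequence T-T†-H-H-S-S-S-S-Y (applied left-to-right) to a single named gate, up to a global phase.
Y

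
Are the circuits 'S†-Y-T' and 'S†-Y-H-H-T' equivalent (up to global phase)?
Yes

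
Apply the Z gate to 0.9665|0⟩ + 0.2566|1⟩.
0.9665|0⟩ - 0.2566|1⟩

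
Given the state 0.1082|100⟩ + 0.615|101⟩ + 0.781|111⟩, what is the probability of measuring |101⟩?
0.3782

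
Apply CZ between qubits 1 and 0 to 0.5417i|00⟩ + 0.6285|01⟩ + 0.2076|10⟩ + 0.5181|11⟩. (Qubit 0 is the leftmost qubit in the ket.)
0.5417i|00⟩ + 0.6285|01⟩ + 0.2076|10⟩ - 0.5181|11⟩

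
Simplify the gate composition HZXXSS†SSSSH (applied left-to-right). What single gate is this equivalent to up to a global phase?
X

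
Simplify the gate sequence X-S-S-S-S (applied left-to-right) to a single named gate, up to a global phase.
X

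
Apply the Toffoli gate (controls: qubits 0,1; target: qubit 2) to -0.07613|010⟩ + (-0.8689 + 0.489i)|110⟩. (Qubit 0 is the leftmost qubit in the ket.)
-0.07613|010⟩ + (-0.8689 + 0.489i)|111⟩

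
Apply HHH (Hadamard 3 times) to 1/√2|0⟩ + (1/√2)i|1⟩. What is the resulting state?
(1/2 + (1/2)i)|0⟩ + (1/2 - (1/2)i)|1⟩

H² = I, so H^3 = H: a single Hadamard. With (a, b) = (1/√2, (1/√2)i), H gives ((a + b)/√2, (a − b)/√2) = ((1/2 + (1/2)i), (1/2 - (1/2)i)).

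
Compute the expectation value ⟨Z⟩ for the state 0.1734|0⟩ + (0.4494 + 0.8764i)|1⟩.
-0.94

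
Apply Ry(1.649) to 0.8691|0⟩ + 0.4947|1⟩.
0.2268|0⟩ + 0.974|1⟩

Ry(1.649) = [[cos(θ/2), −sin(θ/2)], [sin(θ/2), cos(θ/2)]]; θ = 1.649, cos(θ/2) ≈ 0.678924, sin(θ/2) ≈ 0.734208.
With a = amp(|0⟩) = 0.8691 and b = amp(|1⟩) = 0.4947:
new amp(|0⟩) = (0.678924)·a + (-0.734208)·b = 0.2268
new amp(|1⟩) = (0.734208)·a + (0.678924)·b = 0.974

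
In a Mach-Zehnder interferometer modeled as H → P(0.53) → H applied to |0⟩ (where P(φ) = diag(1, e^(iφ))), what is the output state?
(0.9314 + 0.2528i)|0⟩ + (0.0686 - 0.2528i)|1⟩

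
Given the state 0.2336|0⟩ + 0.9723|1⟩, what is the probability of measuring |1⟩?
0.9454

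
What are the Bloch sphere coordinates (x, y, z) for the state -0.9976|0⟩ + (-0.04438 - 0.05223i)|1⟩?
(0.08855, 0.1042, 0.9905)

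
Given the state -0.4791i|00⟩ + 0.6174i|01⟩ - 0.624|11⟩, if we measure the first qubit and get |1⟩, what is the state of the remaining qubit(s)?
-|1⟩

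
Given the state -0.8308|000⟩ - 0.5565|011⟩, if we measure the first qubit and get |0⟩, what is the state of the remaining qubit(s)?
-0.8308|00⟩ - 0.5565|11⟩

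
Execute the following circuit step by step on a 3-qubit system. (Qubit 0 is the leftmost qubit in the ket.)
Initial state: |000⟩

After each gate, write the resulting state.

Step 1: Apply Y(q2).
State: i|001⟩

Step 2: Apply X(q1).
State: i|011⟩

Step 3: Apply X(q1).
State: i|001⟩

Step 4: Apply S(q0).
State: i|001⟩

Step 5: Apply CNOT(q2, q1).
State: i|011⟩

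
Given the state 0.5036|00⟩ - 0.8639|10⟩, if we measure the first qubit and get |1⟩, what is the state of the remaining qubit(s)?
-|0⟩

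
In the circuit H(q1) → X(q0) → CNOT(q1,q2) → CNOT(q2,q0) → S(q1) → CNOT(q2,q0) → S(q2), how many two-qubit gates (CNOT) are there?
3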